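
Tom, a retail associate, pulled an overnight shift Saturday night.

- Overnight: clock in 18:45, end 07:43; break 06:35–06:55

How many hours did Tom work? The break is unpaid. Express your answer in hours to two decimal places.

12.63 hours

Overnight: 18:45 → midnight = 5 h 15 min; midnight → 07:43 = 7 h 43 min; span 12 h 58 min; less 20 min break → 12 h 38 min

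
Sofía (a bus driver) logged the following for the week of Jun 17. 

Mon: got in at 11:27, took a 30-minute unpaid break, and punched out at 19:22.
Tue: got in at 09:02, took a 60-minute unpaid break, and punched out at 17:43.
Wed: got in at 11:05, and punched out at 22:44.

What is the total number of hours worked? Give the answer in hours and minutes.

Mon: 11:27–19:22 = 7 h 55 min; less 30 min break → 7 h 25 min
Tue: 09:02–17:43 = 8 h 41 min; less 60 min break → 7 h 41 min
Wed: 11:05–22:44 = 11 h 39 min
Total: 7 h 25 min + 7 h 41 min + 11 h 39 min = 26 h 45 min.

26 h 45 min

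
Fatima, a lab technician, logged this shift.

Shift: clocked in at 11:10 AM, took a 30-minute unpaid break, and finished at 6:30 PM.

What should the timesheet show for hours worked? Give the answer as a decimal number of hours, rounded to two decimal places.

Shift: 11:10 AM–6:30 PM = 7 h 20 min; less 30 min break → 6 h 50 min

6.83 hours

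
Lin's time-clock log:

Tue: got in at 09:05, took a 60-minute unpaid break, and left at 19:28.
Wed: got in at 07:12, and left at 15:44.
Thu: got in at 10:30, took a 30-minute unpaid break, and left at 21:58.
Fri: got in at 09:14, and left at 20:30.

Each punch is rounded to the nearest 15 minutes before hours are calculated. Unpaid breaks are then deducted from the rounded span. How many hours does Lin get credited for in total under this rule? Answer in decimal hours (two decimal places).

Tue: in 09:05→09:00, out 19:28→19:30; 10 h 30 min − 60 min = 9 h 30 min
Wed: in 07:12→07:15, out 15:44→15:45; 8 h 30 min
Thu: in 10:30→10:30, out 21:58→22:00; 11 h 30 min − 30 min = 11 h 0 min
Fri: in 09:14→09:15, out 20:30→20:30; 11 h 15 min
Total credited: 40 h 15 min.

40.25 hours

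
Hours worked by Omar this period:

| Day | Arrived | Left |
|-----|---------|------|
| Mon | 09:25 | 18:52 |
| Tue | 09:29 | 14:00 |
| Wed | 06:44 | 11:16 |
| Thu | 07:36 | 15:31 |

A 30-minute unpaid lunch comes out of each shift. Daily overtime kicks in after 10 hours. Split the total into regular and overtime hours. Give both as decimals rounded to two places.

Mon: 09:25–18:52 = 9 h 27 min; less 30 min break → 8 h 57 min
Tue: 09:29–14:00 = 4 h 31 min; less 30 min break → 4 h 1 min
Wed: 06:44–11:16 = 4 h 32 min; less 30 min break → 4 h 2 min
Thu: 07:36–15:31 = 7 h 55 min; less 30 min break → 7 h 25 min
Mon reg 8 h 57 min / OT 0 h 0 min; Tue reg 4 h 1 min / OT 0 h 0 min; Wed reg 4 h 2 min / OT 0 h 0 min; Thu reg 7 h 25 min / OT 0 h 0 min.
Totals: regular 24 h 25 min, overtime 0 h 0 min.

Regular 24.42 hours, overtime 0.00 hours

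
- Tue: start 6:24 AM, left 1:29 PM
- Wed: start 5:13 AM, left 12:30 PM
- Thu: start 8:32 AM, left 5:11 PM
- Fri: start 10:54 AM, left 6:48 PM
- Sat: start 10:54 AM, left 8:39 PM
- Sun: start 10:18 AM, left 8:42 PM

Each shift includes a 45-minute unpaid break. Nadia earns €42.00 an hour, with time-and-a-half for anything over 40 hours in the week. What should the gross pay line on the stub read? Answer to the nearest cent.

Tue: 6:24 AM–1:29 PM = 7 h 5 min; less 45 min break → 6 h 20 min
Wed: 5:13 AM–12:30 PM = 7 h 17 min; less 45 min break → 6 h 32 min
Thu: 8:32 AM–5:11 PM = 8 h 39 min; less 45 min break → 7 h 54 min
Fri: 10:54 AM–6:48 PM = 7 h 54 min; less 45 min break → 7 h 9 min
Sat: 10:54 AM–8:39 PM = 9 h 45 min; less 45 min break → 9 h 0 min
Sun: 10:18 AM–8:42 PM = 10 h 24 min; less 45 min break → 9 h 39 min
Total worked: 46 h 34 min = 2794 min.
Regular 40 h 0 min = 2400 min at €42.00/h; overtime 6 h 34 min = 394 min at €63.00/h.
Pay = (2400 × €42.00 + 394 × €63.00) ÷ 60 = €2093.70.

€2093.70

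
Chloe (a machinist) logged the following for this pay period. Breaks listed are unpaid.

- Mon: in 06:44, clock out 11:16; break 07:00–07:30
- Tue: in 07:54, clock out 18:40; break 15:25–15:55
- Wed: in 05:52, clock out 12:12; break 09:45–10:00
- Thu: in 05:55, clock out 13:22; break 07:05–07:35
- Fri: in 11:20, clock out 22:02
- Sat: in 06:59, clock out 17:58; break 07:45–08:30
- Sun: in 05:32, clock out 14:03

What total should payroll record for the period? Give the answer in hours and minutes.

56 h 47 min

Mon: 06:44–11:16 = 4 h 32 min; less 30 min break → 4 h 2 min
Tue: 07:54–18:40 = 10 h 46 min; less 30 min break → 10 h 16 min
Wed: 05:52–12:12 = 6 h 20 min; less 15 min break → 6 h 5 min
Thu: 05:55–13:22 = 7 h 27 min; less 30 min break → 6 h 57 min
Fri: 11:20–22:02 = 10 h 42 min
Sat: 06:59–17:58 = 10 h 59 min; less 45 min break → 10 h 14 min
Sun: 05:32–14:03 = 8 h 31 min
Total: 4 h 2 min + 10 h 16 min + 6 h 5 min + 6 h 57 min + 10 h 42 min + 10 h 14 min + 8 h 31 min = 56 h 47 min.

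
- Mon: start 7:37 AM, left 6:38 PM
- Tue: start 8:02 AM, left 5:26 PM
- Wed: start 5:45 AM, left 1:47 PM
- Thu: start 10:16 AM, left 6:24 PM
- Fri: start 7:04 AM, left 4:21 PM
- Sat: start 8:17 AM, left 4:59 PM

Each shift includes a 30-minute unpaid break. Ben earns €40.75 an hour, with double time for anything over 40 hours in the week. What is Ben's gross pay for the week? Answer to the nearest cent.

€2572.68

Mon: 7:37 AM–6:38 PM = 11 h 1 min; less 30 min break → 10 h 31 min
Tue: 8:02 AM–5:26 PM = 9 h 24 min; less 30 min break → 8 h 54 min
Wed: 5:45 AM–1:47 PM = 8 h 2 min; less 30 min break → 7 h 32 min
Thu: 10:16 AM–6:24 PM = 8 h 8 min; less 30 min break → 7 h 38 min
Fri: 7:04 AM–4:21 PM = 9 h 17 min; less 30 min break → 8 h 47 min
Sat: 8:17 AM–4:59 PM = 8 h 42 min; less 30 min break → 8 h 12 min
Total worked: 51 h 34 min = 3094 min.
Regular 40 h 0 min = 2400 min at €40.75/h; overtime 11 h 34 min = 694 min at €81.50/h.
Pay = (2400 × €40.75 + 694 × €81.50) ÷ 60 = €2572.68.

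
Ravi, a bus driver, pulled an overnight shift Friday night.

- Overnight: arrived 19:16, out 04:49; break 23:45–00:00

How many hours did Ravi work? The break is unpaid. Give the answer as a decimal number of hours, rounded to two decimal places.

Overnight: 19:16 → midnight = 4 h 44 min; midnight → 04:49 = 4 h 49 min; span 9 h 33 min; less 15 min break → 9 h 18 min

9.30 hours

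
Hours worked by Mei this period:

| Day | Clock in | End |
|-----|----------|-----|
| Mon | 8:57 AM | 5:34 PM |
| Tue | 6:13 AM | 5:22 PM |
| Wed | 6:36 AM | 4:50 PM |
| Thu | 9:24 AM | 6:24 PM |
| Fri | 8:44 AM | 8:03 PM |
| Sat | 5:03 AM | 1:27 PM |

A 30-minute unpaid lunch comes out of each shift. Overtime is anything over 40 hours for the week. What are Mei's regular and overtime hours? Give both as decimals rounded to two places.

Regular 40.00 hours, overtime 15.72 hours

Mon: 8:57 AM–5:34 PM = 8 h 37 min; less 30 min break → 8 h 7 min
Tue: 6:13 AM–5:22 PM = 11 h 9 min; less 30 min break → 10 h 39 min
Wed: 6:36 AM–4:50 PM = 10 h 14 min; less 30 min break → 9 h 44 min
Thu: 9:24 AM–6:24 PM = 9 h 0 min; less 30 min break → 8 h 30 min
Fri: 8:44 AM–8:03 PM = 11 h 19 min; less 30 min break → 10 h 49 min
Sat: 5:03 AM–1:27 PM = 8 h 24 min; less 30 min break → 7 h 54 min
Total worked: 55 h 43 min = 55.72 h.
Threshold 40 h → overtime 15 h 43 min, regular 40 h 0 min.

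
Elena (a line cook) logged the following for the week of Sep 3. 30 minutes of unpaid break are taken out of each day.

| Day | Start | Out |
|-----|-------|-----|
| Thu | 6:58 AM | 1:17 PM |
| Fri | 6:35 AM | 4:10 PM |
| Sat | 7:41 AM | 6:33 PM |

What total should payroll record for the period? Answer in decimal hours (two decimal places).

Thu: 6:58 AM–1:17 PM = 6 h 19 min; less 30 min break → 5 h 49 min
Fri: 6:35 AM–4:10 PM = 9 h 35 min; less 30 min break → 9 h 5 min
Sat: 7:41 AM–6:33 PM = 10 h 52 min; less 30 min break → 10 h 22 min
Total: 5 h 49 min + 9 h 5 min + 10 h 22 min = 25 h 16 min.

25.27 hours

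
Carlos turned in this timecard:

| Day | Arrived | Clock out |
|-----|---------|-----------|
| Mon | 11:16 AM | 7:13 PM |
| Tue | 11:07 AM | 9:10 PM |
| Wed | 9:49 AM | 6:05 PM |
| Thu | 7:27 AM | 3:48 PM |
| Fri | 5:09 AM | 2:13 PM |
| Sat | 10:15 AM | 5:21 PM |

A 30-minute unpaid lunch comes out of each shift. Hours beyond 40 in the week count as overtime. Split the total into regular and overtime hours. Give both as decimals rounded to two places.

Mon: 11:16 AM–7:13 PM = 7 h 57 min; less 30 min break → 7 h 27 min
Tue: 11:07 AM–9:10 PM = 10 h 3 min; less 30 min break → 9 h 33 min
Wed: 9:49 AM–6:05 PM = 8 h 16 min; less 30 min break → 7 h 46 min
Thu: 7:27 AM–3:48 PM = 8 h 21 min; less 30 min break → 7 h 51 min
Fri: 5:09 AM–2:13 PM = 9 h 4 min; less 30 min break → 8 h 34 min
Sat: 10:15 AM–5:21 PM = 7 h 6 min; less 30 min break → 6 h 36 min
Total worked: 47 h 47 min = 47.78 h.
Threshold 40 h → overtime 7 h 47 min, regular 40 h 0 min.

Regular 40.00 hours, overtime 7.78 hours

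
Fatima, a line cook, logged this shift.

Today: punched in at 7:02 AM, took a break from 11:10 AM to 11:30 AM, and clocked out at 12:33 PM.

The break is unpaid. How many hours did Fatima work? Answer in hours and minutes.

Today: 7:02 AM–12:33 PM = 5 h 31 min; less 20 min break → 5 h 11 min

5 h 11 min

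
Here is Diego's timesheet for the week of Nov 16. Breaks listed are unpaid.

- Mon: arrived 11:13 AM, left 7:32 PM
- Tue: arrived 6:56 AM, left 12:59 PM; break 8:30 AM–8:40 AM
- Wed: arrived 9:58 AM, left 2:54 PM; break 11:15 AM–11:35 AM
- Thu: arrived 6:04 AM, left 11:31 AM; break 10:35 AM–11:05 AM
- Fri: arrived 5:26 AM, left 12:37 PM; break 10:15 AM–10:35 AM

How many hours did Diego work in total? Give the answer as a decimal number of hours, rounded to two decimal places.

30.60 hours

Mon: 11:13 AM–7:32 PM = 8 h 19 min
Tue: 6:56 AM–12:59 PM = 6 h 3 min; less 10 min break → 5 h 53 min
Wed: 9:58 AM–2:54 PM = 4 h 56 min; less 20 min break → 4 h 36 min
Thu: 6:04 AM–11:31 AM = 5 h 27 min; less 30 min break → 4 h 57 min
Fri: 5:26 AM–12:37 PM = 7 h 11 min; less 20 min break → 6 h 51 min
Total: 8 h 19 min + 5 h 53 min + 4 h 36 min + 4 h 57 min + 6 h 51 min = 30 h 36 min.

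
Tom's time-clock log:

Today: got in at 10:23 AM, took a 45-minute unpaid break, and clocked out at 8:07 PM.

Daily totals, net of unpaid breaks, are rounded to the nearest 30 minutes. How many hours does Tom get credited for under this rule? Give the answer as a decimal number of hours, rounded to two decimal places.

Today: 10:23 AM–8:07 PM = 9 h 44 min − 45 min = 8 h 59 min → rounds to 9 h 0 min

9.00 hours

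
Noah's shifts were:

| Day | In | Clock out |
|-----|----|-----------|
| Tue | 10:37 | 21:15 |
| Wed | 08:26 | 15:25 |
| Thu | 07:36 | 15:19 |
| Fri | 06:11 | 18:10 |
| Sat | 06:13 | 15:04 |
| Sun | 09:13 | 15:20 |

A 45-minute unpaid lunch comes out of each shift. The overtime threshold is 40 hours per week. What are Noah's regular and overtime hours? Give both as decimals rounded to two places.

Tue: 10:37–21:15 = 10 h 38 min; less 45 min break → 9 h 53 min
Wed: 08:26–15:25 = 6 h 59 min; less 45 min break → 6 h 14 min
Thu: 07:36–15:19 = 7 h 43 min; less 45 min break → 6 h 58 min
Fri: 06:11–18:10 = 11 h 59 min; less 45 min break → 11 h 14 min
Sat: 06:13–15:04 = 8 h 51 min; less 45 min break → 8 h 6 min
Sun: 09:13–15:20 = 6 h 7 min; less 45 min break → 5 h 22 min
Total worked: 47 h 47 min = 47.78 h.
Threshold 40 h → overtime 7 h 47 min, regular 40 h 0 min.

Regular 40.00 hours, overtime 7.78 hours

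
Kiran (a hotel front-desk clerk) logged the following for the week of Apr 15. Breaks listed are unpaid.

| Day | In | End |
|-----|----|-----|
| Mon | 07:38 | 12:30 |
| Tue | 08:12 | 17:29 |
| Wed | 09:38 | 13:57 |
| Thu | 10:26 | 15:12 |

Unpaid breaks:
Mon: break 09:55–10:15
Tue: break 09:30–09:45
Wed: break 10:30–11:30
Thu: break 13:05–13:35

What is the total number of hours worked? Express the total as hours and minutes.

21 h 9 min

Mon: 07:38–12:30 = 4 h 52 min; less 20 min break → 4 h 32 min
Tue: 08:12–17:29 = 9 h 17 min; less 15 min break → 9 h 2 min
Wed: 09:38–13:57 = 4 h 19 min; less 60 min break → 3 h 19 min
Thu: 10:26–15:12 = 4 h 46 min; less 30 min break → 4 h 16 min
Total: 4 h 32 min + 9 h 2 min + 3 h 19 min + 4 h 16 min = 21 h 9 min.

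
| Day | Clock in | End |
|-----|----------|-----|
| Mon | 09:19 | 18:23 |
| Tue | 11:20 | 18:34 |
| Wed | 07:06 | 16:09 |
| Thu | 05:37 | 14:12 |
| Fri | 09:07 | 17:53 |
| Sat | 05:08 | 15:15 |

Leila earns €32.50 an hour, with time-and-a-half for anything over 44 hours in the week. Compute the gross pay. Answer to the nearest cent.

Mon: 09:19–18:23 = 9 h 4 min
Tue: 11:20–18:34 = 7 h 14 min
Wed: 07:06–16:09 = 9 h 3 min
Thu: 05:37–14:12 = 8 h 35 min
Fri: 09:07–17:53 = 8 h 46 min
Sat: 05:08–15:15 = 10 h 7 min
Total worked: 52 h 49 min = 3169 min.
Regular 44 h 0 min = 2640 min at €32.50/h; overtime 8 h 49 min = 529 min at €48.75/h.
Pay = (2640 × €32.50 + 529 × €48.75) ÷ 60 = €1859.81.

€1859.81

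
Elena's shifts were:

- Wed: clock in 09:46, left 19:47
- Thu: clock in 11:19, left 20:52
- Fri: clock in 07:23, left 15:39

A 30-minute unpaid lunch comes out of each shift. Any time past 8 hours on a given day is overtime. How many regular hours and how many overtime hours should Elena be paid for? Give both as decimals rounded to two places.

Regular 23.77 hours, overtime 2.57 hours

Wed: 09:46–19:47 = 10 h 1 min; less 30 min break → 9 h 31 min
Thu: 11:19–20:52 = 9 h 33 min; less 30 min break → 9 h 3 min
Fri: 07:23–15:39 = 8 h 16 min; less 30 min break → 7 h 46 min
Wed reg 8 h 0 min / OT 1 h 31 min; Thu reg 8 h 0 min / OT 1 h 3 min; Fri reg 7 h 46 min / OT 0 h 0 min.
Totals: regular 23 h 46 min, overtime 2 h 34 min.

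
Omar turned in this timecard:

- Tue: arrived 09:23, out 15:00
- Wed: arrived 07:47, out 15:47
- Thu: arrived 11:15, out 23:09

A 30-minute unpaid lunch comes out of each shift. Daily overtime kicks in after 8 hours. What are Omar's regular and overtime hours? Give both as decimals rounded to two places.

Tue: 09:23–15:00 = 5 h 37 min; less 30 min break → 5 h 7 min
Wed: 07:47–15:47 = 8 h 0 min; less 30 min break → 7 h 30 min
Thu: 11:15–23:09 = 11 h 54 min; less 30 min break → 11 h 24 min
Tue reg 5 h 7 min / OT 0 h 0 min; Wed reg 7 h 30 min / OT 0 h 0 min; Thu reg 8 h 0 min / OT 3 h 24 min.
Totals: regular 20 h 37 min, overtime 3 h 24 min.

Regular 20.62 hours, overtime 3.40 hours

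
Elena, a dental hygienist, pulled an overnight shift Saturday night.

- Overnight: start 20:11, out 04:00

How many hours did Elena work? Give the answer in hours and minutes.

Overnight: 20:11 → midnight = 3 h 49 min; midnight → 04:00 = 4 h 0 min; span 7 h 49 min

7 h 49 min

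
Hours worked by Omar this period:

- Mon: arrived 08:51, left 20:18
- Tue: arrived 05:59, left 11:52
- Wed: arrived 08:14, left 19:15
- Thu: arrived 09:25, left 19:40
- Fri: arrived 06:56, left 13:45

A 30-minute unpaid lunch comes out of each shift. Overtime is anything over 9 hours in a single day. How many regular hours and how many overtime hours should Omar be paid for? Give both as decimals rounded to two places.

Mon: 08:51–20:18 = 11 h 27 min; less 30 min break → 10 h 57 min
Tue: 05:59–11:52 = 5 h 53 min; less 30 min break → 5 h 23 min
Wed: 08:14–19:15 = 11 h 1 min; less 30 min break → 10 h 31 min
Thu: 09:25–19:40 = 10 h 15 min; less 30 min break → 9 h 45 min
Fri: 06:56–13:45 = 6 h 49 min; less 30 min break → 6 h 19 min
Mon reg 9 h 0 min / OT 1 h 57 min; Tue reg 5 h 23 min / OT 0 h 0 min; Wed reg 9 h 0 min / OT 1 h 31 min; Thu reg 9 h 0 min / OT 0 h 45 min; Fri reg 6 h 19 min / OT 0 h 0 min.
Totals: regular 38 h 42 min, overtime 4 h 13 min.

Regular 38.70 hours, overtime 4.22 hours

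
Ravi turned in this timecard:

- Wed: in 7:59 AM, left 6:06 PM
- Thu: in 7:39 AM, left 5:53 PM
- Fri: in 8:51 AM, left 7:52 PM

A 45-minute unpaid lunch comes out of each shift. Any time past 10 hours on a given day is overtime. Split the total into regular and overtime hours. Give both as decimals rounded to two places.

Regular 28.85 hours, overtime 0.27 hours

Wed: 7:59 AM–6:06 PM = 10 h 7 min; less 45 min break → 9 h 22 min
Thu: 7:39 AM–5:53 PM = 10 h 14 min; less 45 min break → 9 h 29 min
Fri: 8:51 AM–7:52 PM = 11 h 1 min; less 45 min break → 10 h 16 min
Wed reg 9 h 22 min / OT 0 h 0 min; Thu reg 9 h 29 min / OT 0 h 0 min; Fri reg 10 h 0 min / OT 0 h 16 min.
Totals: regular 28 h 51 min, overtime 0 h 16 min.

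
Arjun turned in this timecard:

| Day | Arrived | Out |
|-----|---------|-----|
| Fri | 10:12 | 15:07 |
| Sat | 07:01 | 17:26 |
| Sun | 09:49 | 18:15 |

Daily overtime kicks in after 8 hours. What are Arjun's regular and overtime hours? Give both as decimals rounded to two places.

Fri: 10:12–15:07 = 4 h 55 min
Sat: 07:01–17:26 = 10 h 25 min
Sun: 09:49–18:15 = 8 h 26 min
Fri reg 4 h 55 min / OT 0 h 0 min; Sat reg 8 h 0 min / OT 2 h 25 min; Sun reg 8 h 0 min / OT 0 h 26 min.
Totals: regular 20 h 55 min, overtime 2 h 51 min.

Regular 20.92 hours, overtime 2.85 hours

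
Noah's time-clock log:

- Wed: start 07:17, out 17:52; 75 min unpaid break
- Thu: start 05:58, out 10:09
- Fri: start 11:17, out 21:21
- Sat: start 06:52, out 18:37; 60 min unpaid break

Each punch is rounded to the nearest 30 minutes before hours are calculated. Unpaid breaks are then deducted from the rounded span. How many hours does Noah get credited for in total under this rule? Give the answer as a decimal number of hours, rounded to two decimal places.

Wed: in 07:17→07:30, out 17:52→18:00; 10 h 30 min − 75 min = 9 h 15 min
Thu: in 05:58→06:00, out 10:09→10:00; 4 h 0 min
Fri: in 11:17→11:30, out 21:21→21:30; 10 h 0 min
Sat: in 06:52→07:00, out 18:37→18:30; 11 h 30 min − 60 min = 10 h 30 min
Total credited: 33 h 45 min.

33.75 hours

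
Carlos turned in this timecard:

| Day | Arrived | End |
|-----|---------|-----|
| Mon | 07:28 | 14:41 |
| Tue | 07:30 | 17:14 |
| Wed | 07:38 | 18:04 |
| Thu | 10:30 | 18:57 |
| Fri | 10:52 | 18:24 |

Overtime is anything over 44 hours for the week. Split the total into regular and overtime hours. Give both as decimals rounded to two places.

Mon: 07:28–14:41 = 7 h 13 min
Tue: 07:30–17:14 = 9 h 44 min
Wed: 07:38–18:04 = 10 h 26 min
Thu: 10:30–18:57 = 8 h 27 min
Fri: 10:52–18:24 = 7 h 32 min
Total worked: 43 h 22 min = 43.37 h.
Threshold 44 h → overtime 0 h 0 min, regular 43 h 22 min.

Regular 43.37 hours, overtime 0.00 hours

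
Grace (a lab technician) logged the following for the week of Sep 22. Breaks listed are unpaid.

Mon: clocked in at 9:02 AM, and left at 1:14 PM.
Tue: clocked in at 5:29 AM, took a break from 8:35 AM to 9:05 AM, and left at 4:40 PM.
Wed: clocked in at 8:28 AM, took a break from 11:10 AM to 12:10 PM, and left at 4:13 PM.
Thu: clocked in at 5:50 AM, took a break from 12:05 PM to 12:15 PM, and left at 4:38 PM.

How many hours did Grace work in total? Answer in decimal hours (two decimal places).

32.27 hours

Mon: 9:02 AM–1:14 PM = 4 h 12 min
Tue: 5:29 AM–4:40 PM = 11 h 11 min; less 30 min break → 10 h 41 min
Wed: 8:28 AM–4:13 PM = 7 h 45 min; less 60 min break → 6 h 45 min
Thu: 5:50 AM–4:38 PM = 10 h 48 min; less 10 min break → 10 h 38 min
Total: 4 h 12 min + 10 h 41 min + 6 h 45 min + 10 h 38 min = 32 h 16 min.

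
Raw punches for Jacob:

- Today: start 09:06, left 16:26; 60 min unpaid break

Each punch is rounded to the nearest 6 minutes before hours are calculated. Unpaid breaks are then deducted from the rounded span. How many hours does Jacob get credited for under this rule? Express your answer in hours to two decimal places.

Today: in 09:06→09:06, out 16:26→16:24; 7 h 18 min − 60 min = 6 h 18 min

6.30 hours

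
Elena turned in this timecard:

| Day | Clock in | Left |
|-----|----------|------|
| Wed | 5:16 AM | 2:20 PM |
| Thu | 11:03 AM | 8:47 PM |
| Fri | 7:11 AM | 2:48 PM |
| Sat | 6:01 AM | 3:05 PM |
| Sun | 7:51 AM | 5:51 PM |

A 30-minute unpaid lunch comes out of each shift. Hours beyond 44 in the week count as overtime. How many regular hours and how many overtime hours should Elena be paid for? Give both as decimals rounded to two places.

Wed: 5:16 AM–2:20 PM = 9 h 4 min; less 30 min break → 8 h 34 min
Thu: 11:03 AM–8:47 PM = 9 h 44 min; less 30 min break → 9 h 14 min
Fri: 7:11 AM–2:48 PM = 7 h 37 min; less 30 min break → 7 h 7 min
Sat: 6:01 AM–3:05 PM = 9 h 4 min; less 30 min break → 8 h 34 min
Sun: 7:51 AM–5:51 PM = 10 h 0 min; less 30 min break → 9 h 30 min
Total worked: 42 h 59 min = 42.98 h.
Threshold 44 h → overtime 0 h 0 min, regular 42 h 59 min.

Regular 42.98 hours, overtime 0.00 hours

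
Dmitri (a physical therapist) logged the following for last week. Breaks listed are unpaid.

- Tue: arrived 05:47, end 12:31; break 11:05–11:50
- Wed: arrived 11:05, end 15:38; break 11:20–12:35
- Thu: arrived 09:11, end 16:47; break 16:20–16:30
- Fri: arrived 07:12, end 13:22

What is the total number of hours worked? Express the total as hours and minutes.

22 h 53 min

Tue: 05:47–12:31 = 6 h 44 min; less 45 min break → 5 h 59 min
Wed: 11:05–15:38 = 4 h 33 min; less 75 min break → 3 h 18 min
Thu: 09:11–16:47 = 7 h 36 min; less 10 min break → 7 h 26 min
Fri: 07:12–13:22 = 6 h 10 min
Total: 5 h 59 min + 3 h 18 min + 7 h 26 min + 6 h 10 min = 22 h 53 min.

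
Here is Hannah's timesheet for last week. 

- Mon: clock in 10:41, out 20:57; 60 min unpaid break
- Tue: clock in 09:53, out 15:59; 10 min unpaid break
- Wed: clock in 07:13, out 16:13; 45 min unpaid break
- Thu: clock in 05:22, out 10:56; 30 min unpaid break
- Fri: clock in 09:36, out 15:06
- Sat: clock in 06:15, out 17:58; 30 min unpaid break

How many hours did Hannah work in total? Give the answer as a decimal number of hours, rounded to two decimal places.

Mon: 10:41–20:57 = 10 h 16 min; less 60 min break → 9 h 16 min
Tue: 09:53–15:59 = 6 h 6 min; less 10 min break → 5 h 56 min
Wed: 07:13–16:13 = 9 h 0 min; less 45 min break → 8 h 15 min
Thu: 05:22–10:56 = 5 h 34 min; less 30 min break → 5 h 4 min
Fri: 09:36–15:06 = 5 h 30 min
Sat: 06:15–17:58 = 11 h 43 min; less 30 min break → 11 h 13 min
Total: 9 h 16 min + 5 h 56 min + 8 h 15 min + 5 h 4 min + 5 h 30 min + 11 h 13 min = 45 h 14 min.

45.23 hours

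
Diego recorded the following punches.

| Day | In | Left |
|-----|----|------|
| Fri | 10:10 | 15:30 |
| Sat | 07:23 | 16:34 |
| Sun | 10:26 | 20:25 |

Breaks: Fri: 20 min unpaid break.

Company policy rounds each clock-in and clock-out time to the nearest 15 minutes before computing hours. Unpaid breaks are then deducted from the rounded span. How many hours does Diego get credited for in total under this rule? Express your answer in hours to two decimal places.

Fri: in 10:10→10:15, out 15:30→15:30; 5 h 15 min − 20 min = 4 h 55 min
Sat: in 07:23→07:30, out 16:34→16:30; 9 h 0 min
Sun: in 10:26→10:30, out 20:25→20:30; 10 h 0 min
Total credited: 23 h 55 min.

23.92 hours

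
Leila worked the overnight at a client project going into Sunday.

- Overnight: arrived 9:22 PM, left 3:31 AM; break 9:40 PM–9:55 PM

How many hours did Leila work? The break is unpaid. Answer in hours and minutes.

5 h 54 min

Overnight: 9:22 PM → midnight = 2 h 38 min; midnight → 3:31 AM = 3 h 31 min; span 6 h 9 min; less 15 min break → 5 h 54 min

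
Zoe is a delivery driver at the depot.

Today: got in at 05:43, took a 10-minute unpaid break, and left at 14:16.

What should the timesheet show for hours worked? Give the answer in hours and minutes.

Today: 05:43–14:16 = 8 h 33 min; less 10 min break → 8 h 23 min

8 h 23 min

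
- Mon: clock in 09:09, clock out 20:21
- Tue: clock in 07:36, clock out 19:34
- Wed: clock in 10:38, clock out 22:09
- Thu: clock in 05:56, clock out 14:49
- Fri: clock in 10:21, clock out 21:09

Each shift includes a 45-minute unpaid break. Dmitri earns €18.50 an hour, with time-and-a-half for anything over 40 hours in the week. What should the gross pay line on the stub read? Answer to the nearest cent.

Mon: 09:09–20:21 = 11 h 12 min; less 45 min break → 10 h 27 min
Tue: 07:36–19:34 = 11 h 58 min; less 45 min break → 11 h 13 min
Wed: 10:38–22:09 = 11 h 31 min; less 45 min break → 10 h 46 min
Thu: 05:56–14:49 = 8 h 53 min; less 45 min break → 8 h 8 min
Fri: 10:21–21:09 = 10 h 48 min; less 45 min break → 10 h 3 min
Total worked: 50 h 37 min = 3037 min.
Regular 40 h 0 min = 2400 min at €18.50/h; overtime 10 h 37 min = 637 min at €27.75/h.
Pay = (2400 × €18.50 + 637 × €27.75) ÷ 60 = €1034.61.

€1034.61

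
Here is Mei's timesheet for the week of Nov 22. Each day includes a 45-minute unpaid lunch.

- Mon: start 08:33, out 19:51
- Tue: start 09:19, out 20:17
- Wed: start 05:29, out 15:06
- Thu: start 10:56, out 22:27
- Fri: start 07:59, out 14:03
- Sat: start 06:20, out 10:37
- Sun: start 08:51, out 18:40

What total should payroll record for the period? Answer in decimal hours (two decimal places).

58.32 hours

Mon: 08:33–19:51 = 11 h 18 min; less 45 min break → 10 h 33 min
Tue: 09:19–20:17 = 10 h 58 min; less 45 min break → 10 h 13 min
Wed: 05:29–15:06 = 9 h 37 min; less 45 min break → 8 h 52 min
Thu: 10:56–22:27 = 11 h 31 min; less 45 min break → 10 h 46 min
Fri: 07:59–14:03 = 6 h 4 min; less 45 min break → 5 h 19 min
Sat: 06:20–10:37 = 4 h 17 min; less 45 min break → 3 h 32 min
Sun: 08:51–18:40 = 9 h 49 min; less 45 min break → 9 h 4 min
Total: 10 h 33 min + 10 h 13 min + 8 h 52 min + 10 h 46 min + 5 h 19 min + 3 h 32 min + 9 h 4 min = 58 h 19 min.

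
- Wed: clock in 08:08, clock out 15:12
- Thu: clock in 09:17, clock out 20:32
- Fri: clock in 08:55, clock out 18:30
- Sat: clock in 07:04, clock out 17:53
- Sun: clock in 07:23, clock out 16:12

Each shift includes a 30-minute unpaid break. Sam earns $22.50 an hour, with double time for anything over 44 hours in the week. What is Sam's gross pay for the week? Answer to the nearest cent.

$1036.50

Wed: 08:08–15:12 = 7 h 4 min; less 30 min break → 6 h 34 min
Thu: 09:17–20:32 = 11 h 15 min; less 30 min break → 10 h 45 min
Fri: 08:55–18:30 = 9 h 35 min; less 30 min break → 9 h 5 min
Sat: 07:04–17:53 = 10 h 49 min; less 30 min break → 10 h 19 min
Sun: 07:23–16:12 = 8 h 49 min; less 30 min break → 8 h 19 min
Total worked: 45 h 2 min = 2702 min.
Regular 44 h 0 min = 2640 min at $22.50/h; overtime 1 h 2 min = 62 min at $45.00/h.
Pay = (2640 × $22.50 + 62 × $45.00) ÷ 60 = $1036.50.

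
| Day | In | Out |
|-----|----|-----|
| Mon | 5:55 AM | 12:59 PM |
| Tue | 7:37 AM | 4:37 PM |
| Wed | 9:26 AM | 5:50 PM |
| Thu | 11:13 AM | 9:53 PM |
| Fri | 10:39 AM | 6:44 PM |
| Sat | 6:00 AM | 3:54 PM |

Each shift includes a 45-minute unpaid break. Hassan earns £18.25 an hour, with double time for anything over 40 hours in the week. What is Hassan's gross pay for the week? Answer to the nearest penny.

Mon: 5:55 AM–12:59 PM = 7 h 4 min; less 45 min break → 6 h 19 min
Tue: 7:37 AM–4:37 PM = 9 h 0 min; less 45 min break → 8 h 15 min
Wed: 9:26 AM–5:50 PM = 8 h 24 min; less 45 min break → 7 h 39 min
Thu: 11:13 AM–9:53 PM = 10 h 40 min; less 45 min break → 9 h 55 min
Fri: 10:39 AM–6:44 PM = 8 h 5 min; less 45 min break → 7 h 20 min
Sat: 6:00 AM–3:54 PM = 9 h 54 min; less 45 min break → 9 h 9 min
Total worked: 48 h 37 min = 2917 min.
Regular 40 h 0 min = 2400 min at £18.25/h; overtime 8 h 37 min = 517 min at £36.50/h.
Pay = (2400 × £18.25 + 517 × £36.50) ÷ 60 = £1044.51.

£1044.51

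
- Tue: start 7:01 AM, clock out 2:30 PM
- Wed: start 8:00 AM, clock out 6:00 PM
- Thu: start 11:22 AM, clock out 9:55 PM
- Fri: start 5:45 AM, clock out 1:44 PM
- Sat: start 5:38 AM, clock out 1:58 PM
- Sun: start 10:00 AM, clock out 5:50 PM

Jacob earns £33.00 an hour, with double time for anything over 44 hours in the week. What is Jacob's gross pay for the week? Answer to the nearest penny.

Tue: 7:01 AM–2:30 PM = 7 h 29 min
Wed: 8:00 AM–6:00 PM = 10 h 0 min
Thu: 11:22 AM–9:55 PM = 10 h 33 min
Fri: 5:45 AM–1:44 PM = 7 h 59 min
Sat: 5:38 AM–1:58 PM = 8 h 20 min
Sun: 10:00 AM–5:50 PM = 7 h 50 min
Total worked: 52 h 11 min = 3131 min.
Regular 44 h 0 min = 2640 min at £33.00/h; overtime 8 h 11 min = 491 min at £66.00/h.
Pay = (2640 × £33.00 + 491 × £66.00) ÷ 60 = £1992.10.

£1992.10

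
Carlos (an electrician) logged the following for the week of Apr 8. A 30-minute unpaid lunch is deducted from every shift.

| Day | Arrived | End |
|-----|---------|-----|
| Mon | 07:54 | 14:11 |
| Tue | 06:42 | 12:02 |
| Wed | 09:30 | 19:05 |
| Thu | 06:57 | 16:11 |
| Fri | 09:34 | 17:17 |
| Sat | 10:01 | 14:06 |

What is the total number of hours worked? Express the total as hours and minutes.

39 h 14 min

Mon: 07:54–14:11 = 6 h 17 min; less 30 min break → 5 h 47 min
Tue: 06:42–12:02 = 5 h 20 min; less 30 min break → 4 h 50 min
Wed: 09:30–19:05 = 9 h 35 min; less 30 min break → 9 h 5 min
Thu: 06:57–16:11 = 9 h 14 min; less 30 min break → 8 h 44 min
Fri: 09:34–17:17 = 7 h 43 min; less 30 min break → 7 h 13 min
Sat: 10:01–14:06 = 4 h 5 min; less 30 min break → 3 h 35 min
Total: 5 h 47 min + 4 h 50 min + 9 h 5 min + 8 h 44 min + 7 h 13 min + 3 h 35 min = 39 h 14 min.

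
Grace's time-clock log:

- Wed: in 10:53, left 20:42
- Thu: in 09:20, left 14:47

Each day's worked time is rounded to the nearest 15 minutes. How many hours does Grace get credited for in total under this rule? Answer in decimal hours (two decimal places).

15.25 hours

Wed: 10:53–20:42 = 9 h 49 min → rounds to 9 h 45 min
Thu: 09:20–14:47 = 5 h 27 min → rounds to 5 h 30 min
Total credited: 15 h 15 min.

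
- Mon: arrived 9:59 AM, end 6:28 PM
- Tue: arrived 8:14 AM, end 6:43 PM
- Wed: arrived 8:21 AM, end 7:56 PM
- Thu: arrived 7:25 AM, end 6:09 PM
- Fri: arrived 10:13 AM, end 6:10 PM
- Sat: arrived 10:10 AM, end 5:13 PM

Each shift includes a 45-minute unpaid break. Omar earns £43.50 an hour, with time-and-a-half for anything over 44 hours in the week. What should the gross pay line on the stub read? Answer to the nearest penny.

£2421.86

Mon: 9:59 AM–6:28 PM = 8 h 29 min; less 45 min break → 7 h 44 min
Tue: 8:14 AM–6:43 PM = 10 h 29 min; less 45 min break → 9 h 44 min
Wed: 8:21 AM–7:56 PM = 11 h 35 min; less 45 min break → 10 h 50 min
Thu: 7:25 AM–6:09 PM = 10 h 44 min; less 45 min break → 9 h 59 min
Fri: 10:13 AM–6:10 PM = 7 h 57 min; less 45 min break → 7 h 12 min
Sat: 10:10 AM–5:13 PM = 7 h 3 min; less 45 min break → 6 h 18 min
Total worked: 51 h 47 min = 3107 min.
Regular 44 h 0 min = 2640 min at £43.50/h; overtime 7 h 47 min = 467 min at £65.25/h.
Pay = (2640 × £43.50 + 467 × £65.25) ÷ 60 = £2421.86.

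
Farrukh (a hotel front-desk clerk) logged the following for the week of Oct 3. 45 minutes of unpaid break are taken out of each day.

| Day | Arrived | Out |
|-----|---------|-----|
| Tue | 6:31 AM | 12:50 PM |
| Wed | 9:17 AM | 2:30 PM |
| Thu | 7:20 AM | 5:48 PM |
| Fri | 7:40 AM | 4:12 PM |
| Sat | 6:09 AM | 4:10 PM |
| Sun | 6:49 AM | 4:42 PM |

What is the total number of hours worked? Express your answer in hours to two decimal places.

Tue: 6:31 AM–12:50 PM = 6 h 19 min; less 45 min break → 5 h 34 min
Wed: 9:17 AM–2:30 PM = 5 h 13 min; less 45 min break → 4 h 28 min
Thu: 7:20 AM–5:48 PM = 10 h 28 min; less 45 min break → 9 h 43 min
Fri: 7:40 AM–4:12 PM = 8 h 32 min; less 45 min break → 7 h 47 min
Sat: 6:09 AM–4:10 PM = 10 h 1 min; less 45 min break → 9 h 16 min
Sun: 6:49 AM–4:42 PM = 9 h 53 min; less 45 min break → 9 h 8 min
Total: 5 h 34 min + 4 h 28 min + 9 h 43 min + 7 h 47 min + 9 h 16 min + 9 h 8 min = 45 h 56 min.

45.93 hours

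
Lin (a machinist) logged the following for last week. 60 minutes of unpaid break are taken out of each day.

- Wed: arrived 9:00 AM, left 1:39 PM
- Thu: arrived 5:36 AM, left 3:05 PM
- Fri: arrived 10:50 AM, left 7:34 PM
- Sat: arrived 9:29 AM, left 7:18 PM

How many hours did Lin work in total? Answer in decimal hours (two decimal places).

28.68 hours

Wed: 9:00 AM–1:39 PM = 4 h 39 min; less 60 min break → 3 h 39 min
Thu: 5:36 AM–3:05 PM = 9 h 29 min; less 60 min break → 8 h 29 min
Fri: 10:50 AM–7:34 PM = 8 h 44 min; less 60 min break → 7 h 44 min
Sat: 9:29 AM–7:18 PM = 9 h 49 min; less 60 min break → 8 h 49 min
Total: 3 h 39 min + 8 h 29 min + 7 h 44 min + 8 h 49 min = 28 h 41 min.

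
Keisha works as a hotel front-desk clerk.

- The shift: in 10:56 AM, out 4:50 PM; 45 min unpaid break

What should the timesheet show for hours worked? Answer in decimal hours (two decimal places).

The shift: 10:56 AM–4:50 PM = 5 h 54 min; less 45 min break → 5 h 9 min

5.15 hours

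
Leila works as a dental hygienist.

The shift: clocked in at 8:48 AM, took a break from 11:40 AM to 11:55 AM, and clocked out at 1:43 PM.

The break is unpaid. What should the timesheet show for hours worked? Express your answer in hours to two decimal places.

The shift: 8:48 AM–1:43 PM = 4 h 55 min; less 15 min break → 4 h 40 min

4.67 hours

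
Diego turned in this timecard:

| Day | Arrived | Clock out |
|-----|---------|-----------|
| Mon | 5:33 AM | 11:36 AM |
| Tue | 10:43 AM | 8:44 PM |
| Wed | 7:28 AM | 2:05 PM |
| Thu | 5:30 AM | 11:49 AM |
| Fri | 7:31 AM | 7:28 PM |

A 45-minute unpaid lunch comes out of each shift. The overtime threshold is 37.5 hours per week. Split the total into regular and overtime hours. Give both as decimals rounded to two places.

Mon: 5:33 AM–11:36 AM = 6 h 3 min; less 45 min break → 5 h 18 min
Tue: 10:43 AM–8:44 PM = 10 h 1 min; less 45 min break → 9 h 16 min
Wed: 7:28 AM–2:05 PM = 6 h 37 min; less 45 min break → 5 h 52 min
Thu: 5:30 AM–11:49 AM = 6 h 19 min; less 45 min break → 5 h 34 min
Fri: 7:31 AM–7:28 PM = 11 h 57 min; less 45 min break → 11 h 12 min
Total worked: 37 h 12 min = 37.20 h.
Threshold 37.5 h → overtime 0 h 0 min, regular 37 h 12 min.

Regular 37.20 hours, overtime 0.00 hours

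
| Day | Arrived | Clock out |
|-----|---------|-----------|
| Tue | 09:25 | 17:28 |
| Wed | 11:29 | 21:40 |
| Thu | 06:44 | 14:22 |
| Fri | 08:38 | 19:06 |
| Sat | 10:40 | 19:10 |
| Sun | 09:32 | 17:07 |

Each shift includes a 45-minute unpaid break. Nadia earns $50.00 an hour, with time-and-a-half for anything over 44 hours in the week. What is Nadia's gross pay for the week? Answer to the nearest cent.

$2493.75

Tue: 09:25–17:28 = 8 h 3 min; less 45 min break → 7 h 18 min
Wed: 11:29–21:40 = 10 h 11 min; less 45 min break → 9 h 26 min
Thu: 06:44–14:22 = 7 h 38 min; less 45 min break → 6 h 53 min
Fri: 08:38–19:06 = 10 h 28 min; less 45 min break → 9 h 43 min
Sat: 10:40–19:10 = 8 h 30 min; less 45 min break → 7 h 45 min
Sun: 09:32–17:07 = 7 h 35 min; less 45 min break → 6 h 50 min
Total worked: 47 h 55 min = 2875 min.
Regular 44 h 0 min = 2640 min at $50.00/h; overtime 3 h 55 min = 235 min at $75.00/h.
Pay = (2640 × $50.00 + 235 × $75.00) ÷ 60 = $2493.75.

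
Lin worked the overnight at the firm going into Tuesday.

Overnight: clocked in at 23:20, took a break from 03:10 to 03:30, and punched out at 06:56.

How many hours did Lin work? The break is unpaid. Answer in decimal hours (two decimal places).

7.27 hours

Overnight: 23:20 → midnight = 0 h 40 min; midnight → 06:56 = 6 h 56 min; span 7 h 36 min; less 20 min break → 7 h 16 min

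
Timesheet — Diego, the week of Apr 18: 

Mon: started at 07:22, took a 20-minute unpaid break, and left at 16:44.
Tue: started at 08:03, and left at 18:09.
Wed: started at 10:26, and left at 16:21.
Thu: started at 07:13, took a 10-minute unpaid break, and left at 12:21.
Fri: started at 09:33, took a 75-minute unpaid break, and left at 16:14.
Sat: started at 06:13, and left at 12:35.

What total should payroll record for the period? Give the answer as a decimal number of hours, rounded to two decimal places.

Mon: 07:22–16:44 = 9 h 22 min; less 20 min break → 9 h 2 min
Tue: 08:03–18:09 = 10 h 6 min
Wed: 10:26–16:21 = 5 h 55 min
Thu: 07:13–12:21 = 5 h 8 min; less 10 min break → 4 h 58 min
Fri: 09:33–16:14 = 6 h 41 min; less 75 min break → 5 h 26 min
Sat: 06:13–12:35 = 6 h 22 min
Total: 9 h 2 min + 10 h 6 min + 5 h 55 min + 4 h 58 min + 5 h 26 min + 6 h 22 min = 41 h 49 min.

41.82 hours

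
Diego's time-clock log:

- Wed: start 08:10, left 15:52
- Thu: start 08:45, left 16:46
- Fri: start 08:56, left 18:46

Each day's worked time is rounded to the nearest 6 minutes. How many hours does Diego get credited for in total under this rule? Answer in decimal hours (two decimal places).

Wed: 08:10–15:52 = 7 h 42 min → rounds to 7 h 42 min
Thu: 08:45–16:46 = 8 h 1 min → rounds to 8 h 0 min
Fri: 08:56–18:46 = 9 h 50 min → rounds to 9 h 48 min
Total credited: 25 h 30 min.

25.50 hours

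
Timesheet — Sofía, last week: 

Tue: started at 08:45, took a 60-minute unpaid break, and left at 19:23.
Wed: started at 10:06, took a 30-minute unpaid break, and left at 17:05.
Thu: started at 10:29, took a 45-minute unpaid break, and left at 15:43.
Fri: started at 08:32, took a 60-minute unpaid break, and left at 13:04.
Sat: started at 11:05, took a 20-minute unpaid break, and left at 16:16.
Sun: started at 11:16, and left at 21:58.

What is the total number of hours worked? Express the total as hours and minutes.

39 h 41 min

Tue: 08:45–19:23 = 10 h 38 min; less 60 min break → 9 h 38 min
Wed: 10:06–17:05 = 6 h 59 min; less 30 min break → 6 h 29 min
Thu: 10:29–15:43 = 5 h 14 min; less 45 min break → 4 h 29 min
Fri: 08:32–13:04 = 4 h 32 min; less 60 min break → 3 h 32 min
Sat: 11:05–16:16 = 5 h 11 min; less 20 min break → 4 h 51 min
Sun: 11:16–21:58 = 10 h 42 min
Total: 9 h 38 min + 6 h 29 min + 4 h 29 min + 3 h 32 min + 4 h 51 min + 10 h 42 min = 39 h 41 min.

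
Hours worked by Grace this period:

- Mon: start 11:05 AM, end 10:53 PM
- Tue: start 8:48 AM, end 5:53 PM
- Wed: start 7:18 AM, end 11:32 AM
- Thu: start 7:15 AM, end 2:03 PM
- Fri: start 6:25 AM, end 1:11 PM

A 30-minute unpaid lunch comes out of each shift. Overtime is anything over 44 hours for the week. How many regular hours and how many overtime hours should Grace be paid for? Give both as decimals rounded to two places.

Regular 36.18 hours, overtime 0.00 hours

Mon: 11:05 AM–10:53 PM = 11 h 48 min; less 30 min break → 11 h 18 min
Tue: 8:48 AM–5:53 PM = 9 h 5 min; less 30 min break → 8 h 35 min
Wed: 7:18 AM–11:32 AM = 4 h 14 min; less 30 min break → 3 h 44 min
Thu: 7:15 AM–2:03 PM = 6 h 48 min; less 30 min break → 6 h 18 min
Fri: 6:25 AM–1:11 PM = 6 h 46 min; less 30 min break → 6 h 16 min
Total worked: 36 h 11 min = 36.18 h.
Threshold 44 h → overtime 0 h 0 min, regular 36 h 11 min.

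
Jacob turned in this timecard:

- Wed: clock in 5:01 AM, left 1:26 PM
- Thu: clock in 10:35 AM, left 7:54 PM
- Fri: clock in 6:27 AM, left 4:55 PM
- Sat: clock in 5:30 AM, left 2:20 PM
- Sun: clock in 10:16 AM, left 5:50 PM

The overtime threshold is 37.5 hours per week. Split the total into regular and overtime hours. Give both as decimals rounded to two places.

Wed: 5:01 AM–1:26 PM = 8 h 25 min
Thu: 10:35 AM–7:54 PM = 9 h 19 min
Fri: 6:27 AM–4:55 PM = 10 h 28 min
Sat: 5:30 AM–2:20 PM = 8 h 50 min
Sun: 10:16 AM–5:50 PM = 7 h 34 min
Total worked: 44 h 36 min = 44.60 h.
Threshold 37.5 h → overtime 7 h 6 min, regular 37 h 30 min.

Regular 37.50 hours, overtime 7.10 hours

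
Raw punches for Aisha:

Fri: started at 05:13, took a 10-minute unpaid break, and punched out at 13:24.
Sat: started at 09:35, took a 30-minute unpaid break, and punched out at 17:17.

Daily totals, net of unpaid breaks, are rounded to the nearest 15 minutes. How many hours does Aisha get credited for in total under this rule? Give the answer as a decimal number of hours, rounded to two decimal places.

15.25 hours

Fri: 05:13–13:24 = 8 h 11 min − 10 min = 8 h 1 min → rounds to 8 h 0 min
Sat: 09:35–17:17 = 7 h 42 min − 30 min = 7 h 12 min → rounds to 7 h 15 min
Total credited: 15 h 15 min.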